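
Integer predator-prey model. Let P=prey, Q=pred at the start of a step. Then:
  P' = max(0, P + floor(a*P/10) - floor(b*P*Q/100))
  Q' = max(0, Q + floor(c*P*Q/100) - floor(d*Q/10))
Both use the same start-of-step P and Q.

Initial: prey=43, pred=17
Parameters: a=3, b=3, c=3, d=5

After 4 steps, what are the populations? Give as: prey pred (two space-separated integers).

Step 1: prey: 43+12-21=34; pred: 17+21-8=30
Step 2: prey: 34+10-30=14; pred: 30+30-15=45
Step 3: prey: 14+4-18=0; pred: 45+18-22=41
Step 4: prey: 0+0-0=0; pred: 41+0-20=21

Answer: 0 21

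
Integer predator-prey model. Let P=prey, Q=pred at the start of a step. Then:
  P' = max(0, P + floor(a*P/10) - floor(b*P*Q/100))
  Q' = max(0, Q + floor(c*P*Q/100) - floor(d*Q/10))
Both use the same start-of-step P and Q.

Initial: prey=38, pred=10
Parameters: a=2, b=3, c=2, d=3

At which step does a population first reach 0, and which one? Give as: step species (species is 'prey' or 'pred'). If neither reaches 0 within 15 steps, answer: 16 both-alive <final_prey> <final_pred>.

Step 1: prey: 38+7-11=34; pred: 10+7-3=14
Step 2: prey: 34+6-14=26; pred: 14+9-4=19
Step 3: prey: 26+5-14=17; pred: 19+9-5=23
Step 4: prey: 17+3-11=9; pred: 23+7-6=24
Step 5: prey: 9+1-6=4; pred: 24+4-7=21
Step 6: prey: 4+0-2=2; pred: 21+1-6=16
Step 7: prey: 2+0-0=2; pred: 16+0-4=12
Step 8: prey: 2+0-0=2; pred: 12+0-3=9
Step 9: prey: 2+0-0=2; pred: 9+0-2=7
Step 10: prey: 2+0-0=2; pred: 7+0-2=5
Step 11: prey: 2+0-0=2; pred: 5+0-1=4
Step 12: prey: 2+0-0=2; pred: 4+0-1=3
Step 13: prey: 2+0-0=2; pred: 3+0-0=3
Steps 14-15: state stable at prey=2, pred=3 (no change)
No extinction within 15 steps

Answer: 16 both-alive 2 3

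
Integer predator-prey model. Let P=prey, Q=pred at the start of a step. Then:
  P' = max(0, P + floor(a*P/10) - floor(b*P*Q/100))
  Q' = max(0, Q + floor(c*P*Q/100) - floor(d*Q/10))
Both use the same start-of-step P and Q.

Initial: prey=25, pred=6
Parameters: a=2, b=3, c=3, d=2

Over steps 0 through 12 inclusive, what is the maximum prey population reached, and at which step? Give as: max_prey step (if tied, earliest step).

Answer: 26 1

Derivation:
Step 1: prey: 25+5-4=26; pred: 6+4-1=9
Step 2: prey: 26+5-7=24; pred: 9+7-1=15
Step 3: prey: 24+4-10=18; pred: 15+10-3=22
Step 4: prey: 18+3-11=10; pred: 22+11-4=29
Step 5: prey: 10+2-8=4; pred: 29+8-5=32
Step 6: prey: 4+0-3=1; pred: 32+3-6=29
Step 7: prey: 1+0-0=1; pred: 29+0-5=24
Step 8: prey: 1+0-0=1; pred: 24+0-4=20
Step 9: prey: 1+0-0=1; pred: 20+0-4=16
Step 10: prey: 1+0-0=1; pred: 16+0-3=13
Step 11: prey: 1+0-0=1; pred: 13+0-2=11
Step 12: prey: 1+0-0=1; pred: 11+0-2=9
Max prey = 26 at step 1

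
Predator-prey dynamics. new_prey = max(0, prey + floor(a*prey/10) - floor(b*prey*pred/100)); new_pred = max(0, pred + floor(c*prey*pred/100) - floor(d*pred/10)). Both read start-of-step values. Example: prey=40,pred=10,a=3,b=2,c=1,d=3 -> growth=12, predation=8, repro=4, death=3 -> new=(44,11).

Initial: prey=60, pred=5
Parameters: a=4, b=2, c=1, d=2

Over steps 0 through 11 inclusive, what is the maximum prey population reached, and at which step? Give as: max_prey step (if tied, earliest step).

Answer: 119 4

Derivation:
Step 1: prey: 60+24-6=78; pred: 5+3-1=7
Step 2: prey: 78+31-10=99; pred: 7+5-1=11
Step 3: prey: 99+39-21=117; pred: 11+10-2=19
Step 4: prey: 117+46-44=119; pred: 19+22-3=38
Step 5: prey: 119+47-90=76; pred: 38+45-7=76
Step 6: prey: 76+30-115=0; pred: 76+57-15=118
Step 7: prey: 0+0-0=0; pred: 118+0-23=95
Step 8: prey: 0+0-0=0; pred: 95+0-19=76
Step 9: prey: 0+0-0=0; pred: 76+0-15=61
Step 10: prey: 0+0-0=0; pred: 61+0-12=49
Step 11: prey: 0+0-0=0; pred: 49+0-9=40
Max prey = 119 at step 4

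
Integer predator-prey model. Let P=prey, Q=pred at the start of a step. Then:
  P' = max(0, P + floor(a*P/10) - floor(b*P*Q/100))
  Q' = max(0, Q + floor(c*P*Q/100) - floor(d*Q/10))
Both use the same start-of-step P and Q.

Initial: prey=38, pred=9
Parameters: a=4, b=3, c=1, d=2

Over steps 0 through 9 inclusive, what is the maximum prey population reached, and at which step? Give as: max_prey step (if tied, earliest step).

Answer: 47 3

Derivation:
Step 1: prey: 38+15-10=43; pred: 9+3-1=11
Step 2: prey: 43+17-14=46; pred: 11+4-2=13
Step 3: prey: 46+18-17=47; pred: 13+5-2=16
Step 4: prey: 47+18-22=43; pred: 16+7-3=20
Step 5: prey: 43+17-25=35; pred: 20+8-4=24
Step 6: prey: 35+14-25=24; pred: 24+8-4=28
Step 7: prey: 24+9-20=13; pred: 28+6-5=29
Step 8: prey: 13+5-11=7; pred: 29+3-5=27
Step 9: prey: 7+2-5=4; pred: 27+1-5=23
Max prey = 47 at step 3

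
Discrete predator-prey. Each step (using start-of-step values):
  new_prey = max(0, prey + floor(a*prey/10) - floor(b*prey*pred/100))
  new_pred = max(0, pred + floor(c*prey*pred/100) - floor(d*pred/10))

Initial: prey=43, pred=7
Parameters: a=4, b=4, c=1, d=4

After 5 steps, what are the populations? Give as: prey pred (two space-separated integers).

Answer: 56 13

Derivation:
Step 1: prey: 43+17-12=48; pred: 7+3-2=8
Step 2: prey: 48+19-15=52; pred: 8+3-3=8
Step 3: prey: 52+20-16=56; pred: 8+4-3=9
Step 4: prey: 56+22-20=58; pred: 9+5-3=11
Step 5: prey: 58+23-25=56; pred: 11+6-4=13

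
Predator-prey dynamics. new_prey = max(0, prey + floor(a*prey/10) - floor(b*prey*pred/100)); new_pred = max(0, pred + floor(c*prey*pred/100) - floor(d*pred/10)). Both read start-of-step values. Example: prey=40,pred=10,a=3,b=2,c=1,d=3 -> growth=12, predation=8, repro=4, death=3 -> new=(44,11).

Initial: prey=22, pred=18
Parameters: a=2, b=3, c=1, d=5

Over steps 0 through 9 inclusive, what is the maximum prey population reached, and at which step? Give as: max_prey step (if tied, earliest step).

Step 1: prey: 22+4-11=15; pred: 18+3-9=12
Step 2: prey: 15+3-5=13; pred: 12+1-6=7
Step 3: prey: 13+2-2=13; pred: 7+0-3=4
Step 4: prey: 13+2-1=14; pred: 4+0-2=2
Step 5: prey: 14+2-0=16; pred: 2+0-1=1
Step 6: prey: 16+3-0=19; pred: 1+0-0=1
Step 7: prey: 19+3-0=22; pred: 1+0-0=1
Step 8: prey: 22+4-0=26; pred: 1+0-0=1
Step 9: prey: 26+5-0=31; pred: 1+0-0=1
Max prey = 31 at step 9

Answer: 31 9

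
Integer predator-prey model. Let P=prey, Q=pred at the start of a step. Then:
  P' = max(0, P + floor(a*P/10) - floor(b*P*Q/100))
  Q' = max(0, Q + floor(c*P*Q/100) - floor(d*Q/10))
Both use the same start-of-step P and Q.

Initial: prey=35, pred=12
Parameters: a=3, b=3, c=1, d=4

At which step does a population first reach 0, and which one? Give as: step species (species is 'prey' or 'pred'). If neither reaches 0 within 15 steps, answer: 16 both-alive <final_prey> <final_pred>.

Answer: 16 both-alive 53 12

Derivation:
Step 1: prey: 35+10-12=33; pred: 12+4-4=12
Step 2: prey: 33+9-11=31; pred: 12+3-4=11
Step 3: prey: 31+9-10=30; pred: 11+3-4=10
Step 4: prey: 30+9-9=30; pred: 10+3-4=9
Step 5: prey: 30+9-8=31; pred: 9+2-3=8
Step 6: prey: 31+9-7=33; pred: 8+2-3=7
Step 7: prey: 33+9-6=36; pred: 7+2-2=7
Step 8: prey: 36+10-7=39; pred: 7+2-2=7
Step 9: prey: 39+11-8=42; pred: 7+2-2=7
Step 10: prey: 42+12-8=46; pred: 7+2-2=7
Step 11: prey: 46+13-9=50; pred: 7+3-2=8
Step 12: prey: 50+15-12=53; pred: 8+4-3=9
Step 13: prey: 53+15-14=54; pred: 9+4-3=10
Step 14: prey: 54+16-16=54; pred: 10+5-4=11
Step 15: prey: 54+16-17=53; pred: 11+5-4=12
No extinction within 15 steps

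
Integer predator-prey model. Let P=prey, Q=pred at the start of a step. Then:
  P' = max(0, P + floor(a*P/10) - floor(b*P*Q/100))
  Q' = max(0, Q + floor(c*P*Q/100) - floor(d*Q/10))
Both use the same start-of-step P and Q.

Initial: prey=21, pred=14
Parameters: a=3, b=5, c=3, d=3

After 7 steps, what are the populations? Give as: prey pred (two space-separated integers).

Step 1: prey: 21+6-14=13; pred: 14+8-4=18
Step 2: prey: 13+3-11=5; pred: 18+7-5=20
Step 3: prey: 5+1-5=1; pred: 20+3-6=17
Step 4: prey: 1+0-0=1; pred: 17+0-5=12
Step 5: prey: 1+0-0=1; pred: 12+0-3=9
Step 6: prey: 1+0-0=1; pred: 9+0-2=7
Step 7: prey: 1+0-0=1; pred: 7+0-2=5

Answer: 1 5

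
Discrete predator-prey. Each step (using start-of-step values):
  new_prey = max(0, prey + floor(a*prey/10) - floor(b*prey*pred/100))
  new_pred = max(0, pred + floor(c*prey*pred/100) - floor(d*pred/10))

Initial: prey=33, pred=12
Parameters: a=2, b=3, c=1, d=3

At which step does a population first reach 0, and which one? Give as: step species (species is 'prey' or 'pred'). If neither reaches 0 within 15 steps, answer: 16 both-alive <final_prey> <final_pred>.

Answer: 16 both-alive 31 3

Derivation:
Step 1: prey: 33+6-11=28; pred: 12+3-3=12
Step 2: prey: 28+5-10=23; pred: 12+3-3=12
Step 3: prey: 23+4-8=19; pred: 12+2-3=11
Step 4: prey: 19+3-6=16; pred: 11+2-3=10
Step 5: prey: 16+3-4=15; pred: 10+1-3=8
Step 6: prey: 15+3-3=15; pred: 8+1-2=7
Step 7: prey: 15+3-3=15; pred: 7+1-2=6
Step 8: prey: 15+3-2=16; pred: 6+0-1=5
Step 9: prey: 16+3-2=17; pred: 5+0-1=4
Step 10: prey: 17+3-2=18; pred: 4+0-1=3
Step 11: prey: 18+3-1=20; pred: 3+0-0=3
Step 12: prey: 20+4-1=23; pred: 3+0-0=3
Step 13: prey: 23+4-2=25; pred: 3+0-0=3
Step 14: prey: 25+5-2=28; pred: 3+0-0=3
Step 15: prey: 28+5-2=31; pred: 3+0-0=3
No extinction within 15 steps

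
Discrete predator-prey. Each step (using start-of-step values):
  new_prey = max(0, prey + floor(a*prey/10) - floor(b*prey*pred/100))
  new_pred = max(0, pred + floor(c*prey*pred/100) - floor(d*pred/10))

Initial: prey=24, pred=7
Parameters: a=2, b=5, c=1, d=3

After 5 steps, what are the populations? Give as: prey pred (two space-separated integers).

Answer: 15 4

Derivation:
Step 1: prey: 24+4-8=20; pred: 7+1-2=6
Step 2: prey: 20+4-6=18; pred: 6+1-1=6
Step 3: prey: 18+3-5=16; pred: 6+1-1=6
Step 4: prey: 16+3-4=15; pred: 6+0-1=5
Step 5: prey: 15+3-3=15; pred: 5+0-1=4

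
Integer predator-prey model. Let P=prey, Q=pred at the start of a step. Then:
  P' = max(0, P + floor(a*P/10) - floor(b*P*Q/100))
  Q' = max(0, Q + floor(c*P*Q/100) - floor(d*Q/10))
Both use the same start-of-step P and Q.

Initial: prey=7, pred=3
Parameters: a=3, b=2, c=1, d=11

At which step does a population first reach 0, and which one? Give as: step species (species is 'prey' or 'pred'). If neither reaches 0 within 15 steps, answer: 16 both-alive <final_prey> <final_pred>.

Step 1: prey: 7+2-0=9; pred: 3+0-3=0
First extinction: pred at step 1

Answer: 1 pred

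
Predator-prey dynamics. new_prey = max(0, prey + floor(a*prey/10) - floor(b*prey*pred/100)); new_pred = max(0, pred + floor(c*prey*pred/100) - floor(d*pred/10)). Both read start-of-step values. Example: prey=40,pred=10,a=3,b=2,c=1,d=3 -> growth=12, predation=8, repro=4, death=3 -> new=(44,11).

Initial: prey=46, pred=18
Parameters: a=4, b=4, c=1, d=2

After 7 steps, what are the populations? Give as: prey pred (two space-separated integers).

Step 1: prey: 46+18-33=31; pred: 18+8-3=23
Step 2: prey: 31+12-28=15; pred: 23+7-4=26
Step 3: prey: 15+6-15=6; pred: 26+3-5=24
Step 4: prey: 6+2-5=3; pred: 24+1-4=21
Step 5: prey: 3+1-2=2; pred: 21+0-4=17
Step 6: prey: 2+0-1=1; pred: 17+0-3=14
Step 7: prey: 1+0-0=1; pred: 14+0-2=12

Answer: 1 12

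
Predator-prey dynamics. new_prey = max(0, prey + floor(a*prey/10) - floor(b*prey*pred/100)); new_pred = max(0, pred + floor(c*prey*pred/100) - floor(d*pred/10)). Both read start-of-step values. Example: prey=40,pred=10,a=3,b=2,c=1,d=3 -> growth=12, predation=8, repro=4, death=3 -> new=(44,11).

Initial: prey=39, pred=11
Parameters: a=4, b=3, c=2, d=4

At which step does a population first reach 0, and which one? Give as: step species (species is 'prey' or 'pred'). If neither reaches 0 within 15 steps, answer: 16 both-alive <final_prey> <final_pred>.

Answer: 16 both-alive 2 2

Derivation:
Step 1: prey: 39+15-12=42; pred: 11+8-4=15
Step 2: prey: 42+16-18=40; pred: 15+12-6=21
Step 3: prey: 40+16-25=31; pred: 21+16-8=29
Step 4: prey: 31+12-26=17; pred: 29+17-11=35
Step 5: prey: 17+6-17=6; pred: 35+11-14=32
Step 6: prey: 6+2-5=3; pred: 32+3-12=23
Step 7: prey: 3+1-2=2; pred: 23+1-9=15
Step 8: prey: 2+0-0=2; pred: 15+0-6=9
Step 9: prey: 2+0-0=2; pred: 9+0-3=6
Step 10: prey: 2+0-0=2; pred: 6+0-2=4
Step 11: prey: 2+0-0=2; pred: 4+0-1=3
Step 12: prey: 2+0-0=2; pred: 3+0-1=2
Step 13: prey: 2+0-0=2; pred: 2+0-0=2
Steps 14-15: state stable at prey=2, pred=2 (no change)
No extinction within 15 steps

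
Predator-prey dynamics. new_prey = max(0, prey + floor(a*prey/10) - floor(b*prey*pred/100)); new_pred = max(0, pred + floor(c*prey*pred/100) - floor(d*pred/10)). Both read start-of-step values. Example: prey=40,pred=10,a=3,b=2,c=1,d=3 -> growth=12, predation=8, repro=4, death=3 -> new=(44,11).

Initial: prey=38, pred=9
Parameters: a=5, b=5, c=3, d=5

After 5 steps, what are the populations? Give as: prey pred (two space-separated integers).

Answer: 0 12

Derivation:
Step 1: prey: 38+19-17=40; pred: 9+10-4=15
Step 2: prey: 40+20-30=30; pred: 15+18-7=26
Step 3: prey: 30+15-39=6; pred: 26+23-13=36
Step 4: prey: 6+3-10=0; pred: 36+6-18=24
Step 5: prey: 0+0-0=0; pred: 24+0-12=12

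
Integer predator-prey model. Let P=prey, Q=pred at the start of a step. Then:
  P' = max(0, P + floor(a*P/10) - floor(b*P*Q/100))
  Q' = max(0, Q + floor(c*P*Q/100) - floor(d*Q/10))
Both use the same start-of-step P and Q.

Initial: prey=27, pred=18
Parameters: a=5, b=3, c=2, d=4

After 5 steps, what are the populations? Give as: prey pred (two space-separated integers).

Answer: 12 23

Derivation:
Step 1: prey: 27+13-14=26; pred: 18+9-7=20
Step 2: prey: 26+13-15=24; pred: 20+10-8=22
Step 3: prey: 24+12-15=21; pred: 22+10-8=24
Step 4: prey: 21+10-15=16; pred: 24+10-9=25
Step 5: prey: 16+8-12=12; pred: 25+8-10=23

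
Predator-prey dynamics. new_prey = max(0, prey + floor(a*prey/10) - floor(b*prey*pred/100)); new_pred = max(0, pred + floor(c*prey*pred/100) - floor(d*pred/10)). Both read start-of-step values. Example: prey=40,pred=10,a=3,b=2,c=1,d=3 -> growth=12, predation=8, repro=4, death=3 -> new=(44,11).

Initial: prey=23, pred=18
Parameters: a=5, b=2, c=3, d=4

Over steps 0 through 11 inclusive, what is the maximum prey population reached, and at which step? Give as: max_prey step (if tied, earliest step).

Answer: 28 2

Derivation:
Step 1: prey: 23+11-8=26; pred: 18+12-7=23
Step 2: prey: 26+13-11=28; pred: 23+17-9=31
Step 3: prey: 28+14-17=25; pred: 31+26-12=45
Step 4: prey: 25+12-22=15; pred: 45+33-18=60
Step 5: prey: 15+7-18=4; pred: 60+27-24=63
Step 6: prey: 4+2-5=1; pred: 63+7-25=45
Step 7: prey: 1+0-0=1; pred: 45+1-18=28
Step 8: prey: 1+0-0=1; pred: 28+0-11=17
Step 9: prey: 1+0-0=1; pred: 17+0-6=11
Step 10: prey: 1+0-0=1; pred: 11+0-4=7
Step 11: prey: 1+0-0=1; pred: 7+0-2=5
Max prey = 28 at step 2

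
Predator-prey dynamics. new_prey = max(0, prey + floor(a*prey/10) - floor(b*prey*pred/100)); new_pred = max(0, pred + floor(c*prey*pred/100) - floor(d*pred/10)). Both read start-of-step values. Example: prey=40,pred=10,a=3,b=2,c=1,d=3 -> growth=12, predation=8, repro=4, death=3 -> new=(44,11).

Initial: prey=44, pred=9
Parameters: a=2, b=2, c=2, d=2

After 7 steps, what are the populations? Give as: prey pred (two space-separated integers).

Step 1: prey: 44+8-7=45; pred: 9+7-1=15
Step 2: prey: 45+9-13=41; pred: 15+13-3=25
Step 3: prey: 41+8-20=29; pred: 25+20-5=40
Step 4: prey: 29+5-23=11; pred: 40+23-8=55
Step 5: prey: 11+2-12=1; pred: 55+12-11=56
Step 6: prey: 1+0-1=0; pred: 56+1-11=46
Step 7: prey: 0+0-0=0; pred: 46+0-9=37

Answer: 0 37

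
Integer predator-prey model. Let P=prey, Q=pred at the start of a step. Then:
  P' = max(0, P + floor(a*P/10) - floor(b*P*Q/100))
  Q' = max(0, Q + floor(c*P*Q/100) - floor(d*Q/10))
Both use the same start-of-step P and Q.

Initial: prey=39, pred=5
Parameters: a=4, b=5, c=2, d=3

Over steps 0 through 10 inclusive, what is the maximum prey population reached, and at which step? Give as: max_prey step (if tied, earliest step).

Answer: 48 2

Derivation:
Step 1: prey: 39+15-9=45; pred: 5+3-1=7
Step 2: prey: 45+18-15=48; pred: 7+6-2=11
Step 3: prey: 48+19-26=41; pred: 11+10-3=18
Step 4: prey: 41+16-36=21; pred: 18+14-5=27
Step 5: prey: 21+8-28=1; pred: 27+11-8=30
Step 6: prey: 1+0-1=0; pred: 30+0-9=21
Step 7: prey: 0+0-0=0; pred: 21+0-6=15
Step 8: prey: 0+0-0=0; pred: 15+0-4=11
Step 9: prey: 0+0-0=0; pred: 11+0-3=8
Step 10: prey: 0+0-0=0; pred: 8+0-2=6
Max prey = 48 at step 2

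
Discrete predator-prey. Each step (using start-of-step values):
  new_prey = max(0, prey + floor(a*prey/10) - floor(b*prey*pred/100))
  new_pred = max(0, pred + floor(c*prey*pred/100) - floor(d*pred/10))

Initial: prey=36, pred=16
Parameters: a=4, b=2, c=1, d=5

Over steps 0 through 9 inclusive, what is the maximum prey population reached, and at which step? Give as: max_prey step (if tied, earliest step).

Answer: 95 8

Derivation:
Step 1: prey: 36+14-11=39; pred: 16+5-8=13
Step 2: prey: 39+15-10=44; pred: 13+5-6=12
Step 3: prey: 44+17-10=51; pred: 12+5-6=11
Step 4: prey: 51+20-11=60; pred: 11+5-5=11
Step 5: prey: 60+24-13=71; pred: 11+6-5=12
Step 6: prey: 71+28-17=82; pred: 12+8-6=14
Step 7: prey: 82+32-22=92; pred: 14+11-7=18
Step 8: prey: 92+36-33=95; pred: 18+16-9=25
Step 9: prey: 95+38-47=86; pred: 25+23-12=36
Max prey = 95 at step 8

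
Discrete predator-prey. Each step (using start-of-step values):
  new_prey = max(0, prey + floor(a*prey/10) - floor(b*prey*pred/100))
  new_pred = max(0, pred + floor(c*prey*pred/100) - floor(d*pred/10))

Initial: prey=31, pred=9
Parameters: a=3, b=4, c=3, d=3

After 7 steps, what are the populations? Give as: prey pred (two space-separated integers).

Answer: 0 10

Derivation:
Step 1: prey: 31+9-11=29; pred: 9+8-2=15
Step 2: prey: 29+8-17=20; pred: 15+13-4=24
Step 3: prey: 20+6-19=7; pred: 24+14-7=31
Step 4: prey: 7+2-8=1; pred: 31+6-9=28
Step 5: prey: 1+0-1=0; pred: 28+0-8=20
Step 6: prey: 0+0-0=0; pred: 20+0-6=14
Step 7: prey: 0+0-0=0; pred: 14+0-4=10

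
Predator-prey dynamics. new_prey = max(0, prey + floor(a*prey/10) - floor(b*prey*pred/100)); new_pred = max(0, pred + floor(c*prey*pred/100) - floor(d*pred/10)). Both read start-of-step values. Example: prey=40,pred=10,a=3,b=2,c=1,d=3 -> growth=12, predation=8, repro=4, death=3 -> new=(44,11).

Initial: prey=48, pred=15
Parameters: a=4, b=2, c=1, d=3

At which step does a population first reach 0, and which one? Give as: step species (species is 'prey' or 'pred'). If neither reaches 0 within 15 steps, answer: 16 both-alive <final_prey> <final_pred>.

Step 1: prey: 48+19-14=53; pred: 15+7-4=18
Step 2: prey: 53+21-19=55; pred: 18+9-5=22
Step 3: prey: 55+22-24=53; pred: 22+12-6=28
Step 4: prey: 53+21-29=45; pred: 28+14-8=34
Step 5: prey: 45+18-30=33; pred: 34+15-10=39
Step 6: prey: 33+13-25=21; pred: 39+12-11=40
Step 7: prey: 21+8-16=13; pred: 40+8-12=36
Step 8: prey: 13+5-9=9; pred: 36+4-10=30
Step 9: prey: 9+3-5=7; pred: 30+2-9=23
Step 10: prey: 7+2-3=6; pred: 23+1-6=18
Step 11: prey: 6+2-2=6; pred: 18+1-5=14
Step 12: prey: 6+2-1=7; pred: 14+0-4=10
Step 13: prey: 7+2-1=8; pred: 10+0-3=7
Step 14: prey: 8+3-1=10; pred: 7+0-2=5
Step 15: prey: 10+4-1=13; pred: 5+0-1=4
No extinction within 15 steps

Answer: 16 both-alive 13 4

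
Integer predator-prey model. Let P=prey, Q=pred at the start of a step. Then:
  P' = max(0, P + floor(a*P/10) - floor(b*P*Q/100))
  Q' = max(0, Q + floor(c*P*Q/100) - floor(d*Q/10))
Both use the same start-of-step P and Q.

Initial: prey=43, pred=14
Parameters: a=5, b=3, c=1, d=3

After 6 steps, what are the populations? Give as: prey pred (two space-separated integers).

Step 1: prey: 43+21-18=46; pred: 14+6-4=16
Step 2: prey: 46+23-22=47; pred: 16+7-4=19
Step 3: prey: 47+23-26=44; pred: 19+8-5=22
Step 4: prey: 44+22-29=37; pred: 22+9-6=25
Step 5: prey: 37+18-27=28; pred: 25+9-7=27
Step 6: prey: 28+14-22=20; pred: 27+7-8=26

Answer: 20 26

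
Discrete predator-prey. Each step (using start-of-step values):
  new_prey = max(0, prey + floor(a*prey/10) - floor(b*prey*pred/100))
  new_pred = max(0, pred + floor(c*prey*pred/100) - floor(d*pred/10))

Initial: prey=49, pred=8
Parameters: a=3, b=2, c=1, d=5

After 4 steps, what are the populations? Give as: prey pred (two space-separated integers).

Step 1: prey: 49+14-7=56; pred: 8+3-4=7
Step 2: prey: 56+16-7=65; pred: 7+3-3=7
Step 3: prey: 65+19-9=75; pred: 7+4-3=8
Step 4: prey: 75+22-12=85; pred: 8+6-4=10

Answer: 85 10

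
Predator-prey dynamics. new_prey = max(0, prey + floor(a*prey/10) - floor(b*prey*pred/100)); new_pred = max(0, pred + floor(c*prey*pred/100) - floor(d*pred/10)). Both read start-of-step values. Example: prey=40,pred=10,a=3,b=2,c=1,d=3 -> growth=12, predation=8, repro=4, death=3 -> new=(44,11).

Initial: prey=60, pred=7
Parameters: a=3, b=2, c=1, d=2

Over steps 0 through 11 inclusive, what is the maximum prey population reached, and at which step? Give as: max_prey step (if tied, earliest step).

Step 1: prey: 60+18-8=70; pred: 7+4-1=10
Step 2: prey: 70+21-14=77; pred: 10+7-2=15
Step 3: prey: 77+23-23=77; pred: 15+11-3=23
Step 4: prey: 77+23-35=65; pred: 23+17-4=36
Step 5: prey: 65+19-46=38; pred: 36+23-7=52
Step 6: prey: 38+11-39=10; pred: 52+19-10=61
Step 7: prey: 10+3-12=1; pred: 61+6-12=55
Step 8: prey: 1+0-1=0; pred: 55+0-11=44
Step 9: prey: 0+0-0=0; pred: 44+0-8=36
Step 10: prey: 0+0-0=0; pred: 36+0-7=29
Step 11: prey: 0+0-0=0; pred: 29+0-5=24
Max prey = 77 at step 2

Answer: 77 2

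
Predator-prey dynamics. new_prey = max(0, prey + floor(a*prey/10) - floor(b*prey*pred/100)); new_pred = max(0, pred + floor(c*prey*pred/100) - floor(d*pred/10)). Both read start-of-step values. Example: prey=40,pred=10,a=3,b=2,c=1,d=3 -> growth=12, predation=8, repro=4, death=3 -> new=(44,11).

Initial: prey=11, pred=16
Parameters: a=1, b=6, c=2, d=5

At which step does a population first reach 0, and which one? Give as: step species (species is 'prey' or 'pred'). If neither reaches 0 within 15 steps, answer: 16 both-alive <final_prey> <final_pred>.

Step 1: prey: 11+1-10=2; pred: 16+3-8=11
Step 2: prey: 2+0-1=1; pred: 11+0-5=6
Step 3: prey: 1+0-0=1; pred: 6+0-3=3
Step 4: prey: 1+0-0=1; pred: 3+0-1=2
Step 5: prey: 1+0-0=1; pred: 2+0-1=1
Step 6: prey: 1+0-0=1; pred: 1+0-0=1
Steps 7-15: state stable at prey=1, pred=1 (no change)
No extinction within 15 steps

Answer: 16 both-alive 1 1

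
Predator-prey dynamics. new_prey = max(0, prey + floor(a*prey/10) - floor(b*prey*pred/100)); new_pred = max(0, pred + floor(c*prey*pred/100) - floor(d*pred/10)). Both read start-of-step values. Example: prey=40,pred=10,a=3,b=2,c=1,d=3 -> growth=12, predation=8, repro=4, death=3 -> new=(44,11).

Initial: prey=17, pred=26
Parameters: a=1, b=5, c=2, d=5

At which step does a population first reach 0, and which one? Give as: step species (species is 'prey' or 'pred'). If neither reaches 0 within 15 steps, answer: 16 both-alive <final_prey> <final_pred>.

Answer: 1 prey

Derivation:
Step 1: prey: 17+1-22=0; pred: 26+8-13=21
First extinction: prey at step 1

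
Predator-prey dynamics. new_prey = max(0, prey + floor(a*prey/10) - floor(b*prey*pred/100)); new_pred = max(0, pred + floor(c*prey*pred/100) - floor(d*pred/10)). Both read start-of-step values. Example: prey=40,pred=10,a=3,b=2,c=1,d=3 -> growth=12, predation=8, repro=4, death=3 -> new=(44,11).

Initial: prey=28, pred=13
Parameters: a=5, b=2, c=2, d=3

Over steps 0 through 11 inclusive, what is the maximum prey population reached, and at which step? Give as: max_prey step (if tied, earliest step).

Step 1: prey: 28+14-7=35; pred: 13+7-3=17
Step 2: prey: 35+17-11=41; pred: 17+11-5=23
Step 3: prey: 41+20-18=43; pred: 23+18-6=35
Step 4: prey: 43+21-30=34; pred: 35+30-10=55
Step 5: prey: 34+17-37=14; pred: 55+37-16=76
Step 6: prey: 14+7-21=0; pred: 76+21-22=75
Step 7: prey: 0+0-0=0; pred: 75+0-22=53
Step 8: prey: 0+0-0=0; pred: 53+0-15=38
Step 9: prey: 0+0-0=0; pred: 38+0-11=27
Step 10: prey: 0+0-0=0; pred: 27+0-8=19
Step 11: prey: 0+0-0=0; pred: 19+0-5=14
Max prey = 43 at step 3

Answer: 43 3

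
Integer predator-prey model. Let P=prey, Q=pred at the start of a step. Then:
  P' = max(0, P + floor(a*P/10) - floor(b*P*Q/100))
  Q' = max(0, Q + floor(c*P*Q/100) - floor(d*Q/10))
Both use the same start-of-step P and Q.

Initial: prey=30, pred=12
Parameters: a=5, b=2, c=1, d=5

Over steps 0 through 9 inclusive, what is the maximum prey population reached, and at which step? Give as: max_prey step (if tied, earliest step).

Answer: 162 7

Derivation:
Step 1: prey: 30+15-7=38; pred: 12+3-6=9
Step 2: prey: 38+19-6=51; pred: 9+3-4=8
Step 3: prey: 51+25-8=68; pred: 8+4-4=8
Step 4: prey: 68+34-10=92; pred: 8+5-4=9
Step 5: prey: 92+46-16=122; pred: 9+8-4=13
Step 6: prey: 122+61-31=152; pred: 13+15-6=22
Step 7: prey: 152+76-66=162; pred: 22+33-11=44
Step 8: prey: 162+81-142=101; pred: 44+71-22=93
Step 9: prey: 101+50-187=0; pred: 93+93-46=140
Max prey = 162 at step 7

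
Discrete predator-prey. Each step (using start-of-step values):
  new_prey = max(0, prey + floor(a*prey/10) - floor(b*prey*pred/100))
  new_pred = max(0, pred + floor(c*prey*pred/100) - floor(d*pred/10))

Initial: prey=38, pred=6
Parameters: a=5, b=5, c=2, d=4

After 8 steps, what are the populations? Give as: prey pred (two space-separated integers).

Answer: 0 8

Derivation:
Step 1: prey: 38+19-11=46; pred: 6+4-2=8
Step 2: prey: 46+23-18=51; pred: 8+7-3=12
Step 3: prey: 51+25-30=46; pred: 12+12-4=20
Step 4: prey: 46+23-46=23; pred: 20+18-8=30
Step 5: prey: 23+11-34=0; pred: 30+13-12=31
Step 6: prey: 0+0-0=0; pred: 31+0-12=19
Step 7: prey: 0+0-0=0; pred: 19+0-7=12
Step 8: prey: 0+0-0=0; pred: 12+0-4=8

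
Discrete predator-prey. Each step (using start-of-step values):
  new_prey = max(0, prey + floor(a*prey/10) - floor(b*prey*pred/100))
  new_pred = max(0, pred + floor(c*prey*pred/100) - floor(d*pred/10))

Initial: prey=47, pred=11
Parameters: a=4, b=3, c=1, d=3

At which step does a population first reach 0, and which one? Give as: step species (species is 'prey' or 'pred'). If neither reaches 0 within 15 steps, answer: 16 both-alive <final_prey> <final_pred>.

Answer: 16 both-alive 21 3

Derivation:
Step 1: prey: 47+18-15=50; pred: 11+5-3=13
Step 2: prey: 50+20-19=51; pred: 13+6-3=16
Step 3: prey: 51+20-24=47; pred: 16+8-4=20
Step 4: prey: 47+18-28=37; pred: 20+9-6=23
Step 5: prey: 37+14-25=26; pred: 23+8-6=25
Step 6: prey: 26+10-19=17; pred: 25+6-7=24
Step 7: prey: 17+6-12=11; pred: 24+4-7=21
Step 8: prey: 11+4-6=9; pred: 21+2-6=17
Step 9: prey: 9+3-4=8; pred: 17+1-5=13
Step 10: prey: 8+3-3=8; pred: 13+1-3=11
Step 11: prey: 8+3-2=9; pred: 11+0-3=8
Step 12: prey: 9+3-2=10; pred: 8+0-2=6
Step 13: prey: 10+4-1=13; pred: 6+0-1=5
Step 14: prey: 13+5-1=17; pred: 5+0-1=4
Step 15: prey: 17+6-2=21; pred: 4+0-1=3
No extinction within 15 steps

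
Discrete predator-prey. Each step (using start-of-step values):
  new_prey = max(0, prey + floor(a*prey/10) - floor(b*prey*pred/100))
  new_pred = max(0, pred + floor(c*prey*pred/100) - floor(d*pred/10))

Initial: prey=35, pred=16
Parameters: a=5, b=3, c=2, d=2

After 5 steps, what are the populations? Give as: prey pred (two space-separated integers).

Answer: 0 42

Derivation:
Step 1: prey: 35+17-16=36; pred: 16+11-3=24
Step 2: prey: 36+18-25=29; pred: 24+17-4=37
Step 3: prey: 29+14-32=11; pred: 37+21-7=51
Step 4: prey: 11+5-16=0; pred: 51+11-10=52
Step 5: prey: 0+0-0=0; pred: 52+0-10=42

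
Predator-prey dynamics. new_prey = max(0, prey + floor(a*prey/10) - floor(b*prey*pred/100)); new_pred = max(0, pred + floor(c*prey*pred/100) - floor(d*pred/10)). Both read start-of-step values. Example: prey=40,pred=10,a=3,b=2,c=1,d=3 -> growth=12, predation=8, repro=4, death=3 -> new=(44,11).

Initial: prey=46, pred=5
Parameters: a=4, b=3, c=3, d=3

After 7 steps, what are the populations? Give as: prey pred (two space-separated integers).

Step 1: prey: 46+18-6=58; pred: 5+6-1=10
Step 2: prey: 58+23-17=64; pred: 10+17-3=24
Step 3: prey: 64+25-46=43; pred: 24+46-7=63
Step 4: prey: 43+17-81=0; pred: 63+81-18=126
Step 5: prey: 0+0-0=0; pred: 126+0-37=89
Step 6: prey: 0+0-0=0; pred: 89+0-26=63
Step 7: prey: 0+0-0=0; pred: 63+0-18=45

Answer: 0 45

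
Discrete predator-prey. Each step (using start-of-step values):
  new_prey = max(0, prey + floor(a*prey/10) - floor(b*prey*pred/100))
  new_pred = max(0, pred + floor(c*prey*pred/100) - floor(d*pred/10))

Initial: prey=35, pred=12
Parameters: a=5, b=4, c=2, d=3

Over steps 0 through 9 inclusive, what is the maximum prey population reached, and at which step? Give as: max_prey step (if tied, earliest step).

Step 1: prey: 35+17-16=36; pred: 12+8-3=17
Step 2: prey: 36+18-24=30; pred: 17+12-5=24
Step 3: prey: 30+15-28=17; pred: 24+14-7=31
Step 4: prey: 17+8-21=4; pred: 31+10-9=32
Step 5: prey: 4+2-5=1; pred: 32+2-9=25
Step 6: prey: 1+0-1=0; pred: 25+0-7=18
Step 7: prey: 0+0-0=0; pred: 18+0-5=13
Step 8: prey: 0+0-0=0; pred: 13+0-3=10
Step 9: prey: 0+0-0=0; pred: 10+0-3=7
Max prey = 36 at step 1

Answer: 36 1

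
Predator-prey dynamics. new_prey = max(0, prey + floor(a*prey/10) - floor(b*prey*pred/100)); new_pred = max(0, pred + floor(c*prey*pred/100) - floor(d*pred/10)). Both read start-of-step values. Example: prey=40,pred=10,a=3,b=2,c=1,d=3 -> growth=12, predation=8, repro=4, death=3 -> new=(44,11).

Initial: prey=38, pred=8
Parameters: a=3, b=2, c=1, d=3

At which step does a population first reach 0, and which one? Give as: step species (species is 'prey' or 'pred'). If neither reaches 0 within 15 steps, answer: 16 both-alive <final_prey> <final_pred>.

Answer: 16 both-alive 5 9

Derivation:
Step 1: prey: 38+11-6=43; pred: 8+3-2=9
Step 2: prey: 43+12-7=48; pred: 9+3-2=10
Step 3: prey: 48+14-9=53; pred: 10+4-3=11
Step 4: prey: 53+15-11=57; pred: 11+5-3=13
Step 5: prey: 57+17-14=60; pred: 13+7-3=17
Step 6: prey: 60+18-20=58; pred: 17+10-5=22
Step 7: prey: 58+17-25=50; pred: 22+12-6=28
Step 8: prey: 50+15-28=37; pred: 28+14-8=34
Step 9: prey: 37+11-25=23; pred: 34+12-10=36
Step 10: prey: 23+6-16=13; pred: 36+8-10=34
Step 11: prey: 13+3-8=8; pred: 34+4-10=28
Step 12: prey: 8+2-4=6; pred: 28+2-8=22
Step 13: prey: 6+1-2=5; pred: 22+1-6=17
Step 14: prey: 5+1-1=5; pred: 17+0-5=12
Step 15: prey: 5+1-1=5; pred: 12+0-3=9
No extinction within 15 steps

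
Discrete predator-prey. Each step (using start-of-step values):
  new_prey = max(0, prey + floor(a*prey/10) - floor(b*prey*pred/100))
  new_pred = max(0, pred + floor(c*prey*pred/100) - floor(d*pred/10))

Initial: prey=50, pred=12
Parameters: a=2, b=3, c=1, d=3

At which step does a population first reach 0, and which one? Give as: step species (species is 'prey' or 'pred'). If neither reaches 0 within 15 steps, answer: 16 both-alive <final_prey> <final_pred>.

Answer: 16 both-alive 14 3

Derivation:
Step 1: prey: 50+10-18=42; pred: 12+6-3=15
Step 2: prey: 42+8-18=32; pred: 15+6-4=17
Step 3: prey: 32+6-16=22; pred: 17+5-5=17
Step 4: prey: 22+4-11=15; pred: 17+3-5=15
Step 5: prey: 15+3-6=12; pred: 15+2-4=13
Step 6: prey: 12+2-4=10; pred: 13+1-3=11
Step 7: prey: 10+2-3=9; pred: 11+1-3=9
Step 8: prey: 9+1-2=8; pred: 9+0-2=7
Step 9: prey: 8+1-1=8; pred: 7+0-2=5
Step 10: prey: 8+1-1=8; pred: 5+0-1=4
Step 11: prey: 8+1-0=9; pred: 4+0-1=3
Step 12: prey: 9+1-0=10; pred: 3+0-0=3
Step 13: prey: 10+2-0=12; pred: 3+0-0=3
Step 14: prey: 12+2-1=13; pred: 3+0-0=3
Step 15: prey: 13+2-1=14; pred: 3+0-0=3
No extinction within 15 steps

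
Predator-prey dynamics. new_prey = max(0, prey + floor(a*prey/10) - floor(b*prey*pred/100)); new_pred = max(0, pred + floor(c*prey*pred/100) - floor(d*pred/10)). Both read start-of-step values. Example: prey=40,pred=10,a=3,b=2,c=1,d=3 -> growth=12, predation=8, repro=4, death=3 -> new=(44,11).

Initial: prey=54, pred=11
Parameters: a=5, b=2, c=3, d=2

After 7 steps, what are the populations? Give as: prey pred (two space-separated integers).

Answer: 0 89

Derivation:
Step 1: prey: 54+27-11=70; pred: 11+17-2=26
Step 2: prey: 70+35-36=69; pred: 26+54-5=75
Step 3: prey: 69+34-103=0; pred: 75+155-15=215
Step 4: prey: 0+0-0=0; pred: 215+0-43=172
Step 5: prey: 0+0-0=0; pred: 172+0-34=138
Step 6: prey: 0+0-0=0; pred: 138+0-27=111
Step 7: prey: 0+0-0=0; pred: 111+0-22=89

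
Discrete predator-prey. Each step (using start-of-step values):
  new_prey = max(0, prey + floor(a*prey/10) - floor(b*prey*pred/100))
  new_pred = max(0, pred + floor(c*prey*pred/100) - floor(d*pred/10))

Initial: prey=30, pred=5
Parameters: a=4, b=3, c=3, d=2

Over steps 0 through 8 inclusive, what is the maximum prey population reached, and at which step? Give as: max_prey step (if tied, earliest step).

Step 1: prey: 30+12-4=38; pred: 5+4-1=8
Step 2: prey: 38+15-9=44; pred: 8+9-1=16
Step 3: prey: 44+17-21=40; pred: 16+21-3=34
Step 4: prey: 40+16-40=16; pred: 34+40-6=68
Step 5: prey: 16+6-32=0; pred: 68+32-13=87
Step 6: prey: 0+0-0=0; pred: 87+0-17=70
Step 7: prey: 0+0-0=0; pred: 70+0-14=56
Step 8: prey: 0+0-0=0; pred: 56+0-11=45
Max prey = 44 at step 2

Answer: 44 2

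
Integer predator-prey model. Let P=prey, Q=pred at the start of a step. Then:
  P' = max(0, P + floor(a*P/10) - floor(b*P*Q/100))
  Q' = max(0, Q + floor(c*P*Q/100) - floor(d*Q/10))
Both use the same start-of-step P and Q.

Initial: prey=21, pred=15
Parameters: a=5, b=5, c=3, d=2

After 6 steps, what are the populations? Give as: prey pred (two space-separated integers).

Answer: 0 16

Derivation:
Step 1: prey: 21+10-15=16; pred: 15+9-3=21
Step 2: prey: 16+8-16=8; pred: 21+10-4=27
Step 3: prey: 8+4-10=2; pred: 27+6-5=28
Step 4: prey: 2+1-2=1; pred: 28+1-5=24
Step 5: prey: 1+0-1=0; pred: 24+0-4=20
Step 6: prey: 0+0-0=0; pred: 20+0-4=16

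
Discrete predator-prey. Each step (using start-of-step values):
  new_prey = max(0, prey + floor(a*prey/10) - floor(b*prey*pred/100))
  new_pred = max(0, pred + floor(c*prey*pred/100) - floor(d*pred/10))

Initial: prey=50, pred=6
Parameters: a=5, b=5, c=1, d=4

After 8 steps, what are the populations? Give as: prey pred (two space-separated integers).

Step 1: prey: 50+25-15=60; pred: 6+3-2=7
Step 2: prey: 60+30-21=69; pred: 7+4-2=9
Step 3: prey: 69+34-31=72; pred: 9+6-3=12
Step 4: prey: 72+36-43=65; pred: 12+8-4=16
Step 5: prey: 65+32-52=45; pred: 16+10-6=20
Step 6: prey: 45+22-45=22; pred: 20+9-8=21
Step 7: prey: 22+11-23=10; pred: 21+4-8=17
Step 8: prey: 10+5-8=7; pred: 17+1-6=12

Answer: 7 12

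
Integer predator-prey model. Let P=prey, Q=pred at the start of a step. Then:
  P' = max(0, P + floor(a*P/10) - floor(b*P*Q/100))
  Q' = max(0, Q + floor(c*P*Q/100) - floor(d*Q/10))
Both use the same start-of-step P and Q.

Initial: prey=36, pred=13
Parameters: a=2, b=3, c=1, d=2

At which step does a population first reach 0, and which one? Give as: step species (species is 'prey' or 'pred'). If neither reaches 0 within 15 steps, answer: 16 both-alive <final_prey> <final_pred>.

Answer: 16 both-alive 9 4

Derivation:
Step 1: prey: 36+7-14=29; pred: 13+4-2=15
Step 2: prey: 29+5-13=21; pred: 15+4-3=16
Step 3: prey: 21+4-10=15; pred: 16+3-3=16
Step 4: prey: 15+3-7=11; pred: 16+2-3=15
Step 5: prey: 11+2-4=9; pred: 15+1-3=13
Step 6: prey: 9+1-3=7; pred: 13+1-2=12
Step 7: prey: 7+1-2=6; pred: 12+0-2=10
Step 8: prey: 6+1-1=6; pred: 10+0-2=8
Step 9: prey: 6+1-1=6; pred: 8+0-1=7
Step 10: prey: 6+1-1=6; pred: 7+0-1=6
Step 11: prey: 6+1-1=6; pred: 6+0-1=5
Step 12: prey: 6+1-0=7; pred: 5+0-1=4
Step 13: prey: 7+1-0=8; pred: 4+0-0=4
Step 14: prey: 8+1-0=9; pred: 4+0-0=4
Step 15: prey: 9+1-1=9; pred: 4+0-0=4
No extinction within 15 steps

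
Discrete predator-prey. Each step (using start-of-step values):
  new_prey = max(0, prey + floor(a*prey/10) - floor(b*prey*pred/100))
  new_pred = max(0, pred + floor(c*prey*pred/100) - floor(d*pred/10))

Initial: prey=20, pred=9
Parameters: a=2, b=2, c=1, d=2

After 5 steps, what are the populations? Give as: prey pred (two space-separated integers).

Answer: 23 10

Derivation:
Step 1: prey: 20+4-3=21; pred: 9+1-1=9
Step 2: prey: 21+4-3=22; pred: 9+1-1=9
Step 3: prey: 22+4-3=23; pred: 9+1-1=9
Step 4: prey: 23+4-4=23; pred: 9+2-1=10
Step 5: prey: 23+4-4=23; pred: 10+2-2=10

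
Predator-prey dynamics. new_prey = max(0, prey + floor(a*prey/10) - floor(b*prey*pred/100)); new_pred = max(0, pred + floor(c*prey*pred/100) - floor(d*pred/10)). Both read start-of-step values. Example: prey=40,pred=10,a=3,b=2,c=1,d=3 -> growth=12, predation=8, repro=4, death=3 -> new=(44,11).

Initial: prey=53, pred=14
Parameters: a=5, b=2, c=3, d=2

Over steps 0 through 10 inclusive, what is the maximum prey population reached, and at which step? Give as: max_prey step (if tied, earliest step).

Answer: 65 1

Derivation:
Step 1: prey: 53+26-14=65; pred: 14+22-2=34
Step 2: prey: 65+32-44=53; pred: 34+66-6=94
Step 3: prey: 53+26-99=0; pred: 94+149-18=225
Step 4: prey: 0+0-0=0; pred: 225+0-45=180
Step 5: prey: 0+0-0=0; pred: 180+0-36=144
Step 6: prey: 0+0-0=0; pred: 144+0-28=116
Step 7: prey: 0+0-0=0; pred: 116+0-23=93
Step 8: prey: 0+0-0=0; pred: 93+0-18=75
Step 9: prey: 0+0-0=0; pred: 75+0-15=60
Step 10: prey: 0+0-0=0; pred: 60+0-12=48
Max prey = 65 at step 1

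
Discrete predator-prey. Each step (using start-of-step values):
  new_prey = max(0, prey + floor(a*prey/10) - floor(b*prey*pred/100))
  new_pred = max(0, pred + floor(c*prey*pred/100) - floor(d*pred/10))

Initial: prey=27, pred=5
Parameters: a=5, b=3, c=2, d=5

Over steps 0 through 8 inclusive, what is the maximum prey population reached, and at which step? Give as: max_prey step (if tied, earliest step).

Step 1: prey: 27+13-4=36; pred: 5+2-2=5
Step 2: prey: 36+18-5=49; pred: 5+3-2=6
Step 3: prey: 49+24-8=65; pred: 6+5-3=8
Step 4: prey: 65+32-15=82; pred: 8+10-4=14
Step 5: prey: 82+41-34=89; pred: 14+22-7=29
Step 6: prey: 89+44-77=56; pred: 29+51-14=66
Step 7: prey: 56+28-110=0; pred: 66+73-33=106
Step 8: prey: 0+0-0=0; pred: 106+0-53=53
Max prey = 89 at step 5

Answer: 89 5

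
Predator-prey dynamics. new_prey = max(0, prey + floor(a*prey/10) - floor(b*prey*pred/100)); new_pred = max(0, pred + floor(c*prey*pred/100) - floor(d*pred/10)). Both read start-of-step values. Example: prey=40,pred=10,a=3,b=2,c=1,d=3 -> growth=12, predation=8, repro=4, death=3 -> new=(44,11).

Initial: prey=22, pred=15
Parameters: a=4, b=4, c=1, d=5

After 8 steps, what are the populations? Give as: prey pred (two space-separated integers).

Step 1: prey: 22+8-13=17; pred: 15+3-7=11
Step 2: prey: 17+6-7=16; pred: 11+1-5=7
Step 3: prey: 16+6-4=18; pred: 7+1-3=5
Step 4: prey: 18+7-3=22; pred: 5+0-2=3
Step 5: prey: 22+8-2=28; pred: 3+0-1=2
Step 6: prey: 28+11-2=37; pred: 2+0-1=1
Step 7: prey: 37+14-1=50; pred: 1+0-0=1
Step 8: prey: 50+20-2=68; pred: 1+0-0=1

Answer: 68 1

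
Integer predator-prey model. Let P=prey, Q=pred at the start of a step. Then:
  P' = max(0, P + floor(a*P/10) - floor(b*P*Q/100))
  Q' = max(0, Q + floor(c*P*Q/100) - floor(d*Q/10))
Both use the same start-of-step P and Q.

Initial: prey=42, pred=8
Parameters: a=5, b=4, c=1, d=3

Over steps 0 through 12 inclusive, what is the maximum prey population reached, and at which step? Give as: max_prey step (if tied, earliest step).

Answer: 60 3

Derivation:
Step 1: prey: 42+21-13=50; pred: 8+3-2=9
Step 2: prey: 50+25-18=57; pred: 9+4-2=11
Step 3: prey: 57+28-25=60; pred: 11+6-3=14
Step 4: prey: 60+30-33=57; pred: 14+8-4=18
Step 5: prey: 57+28-41=44; pred: 18+10-5=23
Step 6: prey: 44+22-40=26; pred: 23+10-6=27
Step 7: prey: 26+13-28=11; pred: 27+7-8=26
Step 8: prey: 11+5-11=5; pred: 26+2-7=21
Step 9: prey: 5+2-4=3; pred: 21+1-6=16
Step 10: prey: 3+1-1=3; pred: 16+0-4=12
Step 11: prey: 3+1-1=3; pred: 12+0-3=9
Step 12: prey: 3+1-1=3; pred: 9+0-2=7
Max prey = 60 at step 3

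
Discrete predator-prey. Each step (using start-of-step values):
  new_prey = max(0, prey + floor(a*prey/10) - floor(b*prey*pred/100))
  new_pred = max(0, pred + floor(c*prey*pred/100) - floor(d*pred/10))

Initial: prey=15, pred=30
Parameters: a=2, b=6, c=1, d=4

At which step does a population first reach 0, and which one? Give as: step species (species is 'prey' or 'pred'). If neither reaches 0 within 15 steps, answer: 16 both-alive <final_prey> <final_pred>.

Answer: 1 prey

Derivation:
Step 1: prey: 15+3-27=0; pred: 30+4-12=22
First extinction: prey at step 1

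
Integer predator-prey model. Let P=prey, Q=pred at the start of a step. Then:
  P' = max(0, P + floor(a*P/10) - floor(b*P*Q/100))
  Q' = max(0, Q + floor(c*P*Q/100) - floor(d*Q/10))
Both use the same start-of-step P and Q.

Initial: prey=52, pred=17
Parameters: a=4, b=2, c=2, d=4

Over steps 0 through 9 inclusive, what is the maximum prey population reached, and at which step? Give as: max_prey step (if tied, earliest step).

Answer: 55 1

Derivation:
Step 1: prey: 52+20-17=55; pred: 17+17-6=28
Step 2: prey: 55+22-30=47; pred: 28+30-11=47
Step 3: prey: 47+18-44=21; pred: 47+44-18=73
Step 4: prey: 21+8-30=0; pred: 73+30-29=74
Step 5: prey: 0+0-0=0; pred: 74+0-29=45
Step 6: prey: 0+0-0=0; pred: 45+0-18=27
Step 7: prey: 0+0-0=0; pred: 27+0-10=17
Step 8: prey: 0+0-0=0; pred: 17+0-6=11
Step 9: prey: 0+0-0=0; pred: 11+0-4=7
Max prey = 55 at step 1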